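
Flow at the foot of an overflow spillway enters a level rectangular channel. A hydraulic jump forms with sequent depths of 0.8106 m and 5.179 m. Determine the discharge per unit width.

q = 11.11 m²/s

For a rectangular channel the momentum equation gives q² = ½·g·y₁·y₂·(y₁ + y₂) = ½×9.81×0.8106×5.179×5.990 = 123.3.
q = √123.3 = 11.11 m²/s.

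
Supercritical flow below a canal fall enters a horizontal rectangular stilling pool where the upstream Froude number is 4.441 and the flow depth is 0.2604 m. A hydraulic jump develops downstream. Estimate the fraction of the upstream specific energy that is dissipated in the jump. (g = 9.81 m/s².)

ΔE/E₁ = 0.439 (43.9%)

Fr₁ = 4.441 (given).
Sequent-depth ratio: y₂/y₁ = ½[√(1 + 8Fr₁²) − 1] = ½[√158.78 − 1] = 5.800.
y₂ = 5.800 × 0.2604 = 1.510 m.
E₁ = y₁(1 + Fr₁²/2) = 0.2604×(1 + 4.441²/2) = 2.828 m. ΔE = (y₂ − y₁)³/(4y₁y₂) = 1.242 m. ΔE/E₁ = 1.242/2.828 = 0.439.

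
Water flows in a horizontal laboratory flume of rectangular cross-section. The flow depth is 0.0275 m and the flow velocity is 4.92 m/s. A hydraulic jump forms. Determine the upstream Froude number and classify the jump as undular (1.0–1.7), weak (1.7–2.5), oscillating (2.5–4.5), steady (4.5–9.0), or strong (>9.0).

Fr₁ = V₁/√(g·y₁) = 4.92/√(9.81×0.0275) = 9.47.
Fr₁ = 9.47 lies in the strong range.

Fr₁ = 9.47; strong jump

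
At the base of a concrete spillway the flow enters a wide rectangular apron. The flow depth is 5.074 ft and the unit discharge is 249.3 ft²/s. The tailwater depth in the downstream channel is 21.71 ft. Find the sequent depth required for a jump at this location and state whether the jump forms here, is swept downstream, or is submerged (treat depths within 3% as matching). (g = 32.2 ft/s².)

V₁ = q/y₁ = 249.3/5.074 = 49.13 ft/s. Fr₁ = V₁/√(g·y₁) = 49.13/√(32.2×5.074) = 3.844.
Bélanger equation: y₂/y₁ = ½[√(1 + 8Fr₁²) − 1] = ½[√119.20 − 1] = 4.959.
y₂ = 4.959 × 5.074 = 25.16 ft.
Tailwater y_tw = 21.71 ft: y_tw < y₂, so the jump is swept downstream.

y₂ = 25.16 ft; the jump is swept downstream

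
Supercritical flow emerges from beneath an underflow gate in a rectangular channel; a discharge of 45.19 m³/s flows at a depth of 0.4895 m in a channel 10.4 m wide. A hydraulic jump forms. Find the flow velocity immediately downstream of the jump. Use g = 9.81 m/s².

V₂ = 1.691 m/s

q = Q/b = 45.19/10.4 = 4.345 m²/s; V₁ = q/y₁ = 8.877 m/s. Fr₁ = V₁/√(g·y₁) = 4.051.
Sequent-depth ratio: y₂/y₁ = ½[√(1 + 8Fr₁²) − 1] = ½[√132.27 − 1] = 5.251.
y₂ = 5.251 × 0.4895 = 2.570 m.
V₂ = q/y₂ = 4.345/2.570 = 1.691 m/s.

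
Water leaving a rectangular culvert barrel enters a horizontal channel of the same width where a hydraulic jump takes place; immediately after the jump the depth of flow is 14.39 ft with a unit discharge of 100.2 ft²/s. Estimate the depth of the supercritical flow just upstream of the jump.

y₁ = 2.557 ft

V₂ = q/y₂ = 100.2/14.39 = 6.963 ft/s; Fr₂ = V₂/√(g·y₂) = 0.3235.
Applying the sequent-depth relation in reverse, y₁/y₂ = ½[√(1 + 8Fr₂²) − 1] = ½[√1.8371 − 1] = 0.1777.
y₁ = 0.1777 × 14.39 = 2.557 ft.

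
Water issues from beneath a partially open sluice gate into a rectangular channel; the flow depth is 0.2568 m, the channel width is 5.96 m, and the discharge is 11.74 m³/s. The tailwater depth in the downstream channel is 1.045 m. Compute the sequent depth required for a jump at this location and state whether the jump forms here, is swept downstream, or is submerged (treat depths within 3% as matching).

y₂ = 1.631 m; the jump is swept downstream

q = Q/b = 11.74/5.96 = 1.970 m²/s; V₁ = q/y₁ = 7.671 m/s. Fr₁ = V₁/√(g·y₁) = 4.833.
By Bélanger, y₂/y₁ = ½[√(1 + 8Fr₁²) − 1] = ½[√187.84 − 1] = 6.353.
y₂ = 6.353 × 0.2568 = 1.631 m.
Tailwater y_tw = 1.045 m: y_tw < y₂, so the jump is swept downstream.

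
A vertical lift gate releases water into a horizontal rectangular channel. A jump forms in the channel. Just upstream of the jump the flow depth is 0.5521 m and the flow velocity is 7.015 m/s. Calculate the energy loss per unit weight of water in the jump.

ΔE = 0.7922 m

Fr₁ = V₁/√(g·y₁) = 7.015/√(9.81×0.5521) = 3.014.
Conjugate-depth relation: y₂/y₁ = ½[√(1 + 8Fr₁²) − 1] = ½[√73.687 − 1] = 3.792.
y₂ = 3.792 × 0.5521 = 2.094 m.
Head loss: ΔE = (y₂ − y₁)³/(4y₁y₂) = (2.094 − 0.5521)³/(4×0.5521×2.094) = 3.663/4.624 = 0.7922 m.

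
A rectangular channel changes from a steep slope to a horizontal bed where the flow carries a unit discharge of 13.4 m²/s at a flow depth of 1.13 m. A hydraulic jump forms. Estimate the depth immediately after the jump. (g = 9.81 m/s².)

y₂ = 5.15 m

V₁ = q/y₁ = 13.4/1.13 = 11.9 m/s. Fr₁ = V₁/√(g·y₁) = 11.9/√(9.81×1.13) = 3.56.
Conjugate-depth relation: y₂/y₁ = ½[√(1 + 8Fr₁²) − 1] = ½[√102.5 − 1] = 4.56.
y₂ = 4.56 × 1.13 = 5.15 m.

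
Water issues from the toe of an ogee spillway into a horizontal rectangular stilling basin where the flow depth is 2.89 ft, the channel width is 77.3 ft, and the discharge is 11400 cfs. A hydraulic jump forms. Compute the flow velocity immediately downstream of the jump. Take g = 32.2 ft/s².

V₂ = 7.29 ft/s

q = Q/b = 11400/77.3 = 147 ft²/s; V₁ = q/y₁ = 51.0 ft/s. Fr₁ = V₁/√(g·y₁) = 5.29.
Bélanger equation: y₂/y₁ = ½[√(1 + 8Fr₁²) − 1] = ½[√224.9 − 1] = 7.00.
y₂ = 7.00 × 2.89 = 20.2 ft.
V₂ = q/y₂ = 147/20.2 = 7.29 ft/s.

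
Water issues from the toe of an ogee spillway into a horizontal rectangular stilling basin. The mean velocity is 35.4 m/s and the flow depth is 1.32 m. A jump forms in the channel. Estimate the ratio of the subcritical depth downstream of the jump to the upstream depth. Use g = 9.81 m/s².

y₂/y₁ = 13.4

Fr₁ = V₁/√(g·y₁) = 35.4/√(9.81×1.32) = 9.84.
Sequent-depth ratio: y₂/y₁ = ½[√(1 + 8Fr₁²) − 1] = ½[√775.2 − 1] = 13.4.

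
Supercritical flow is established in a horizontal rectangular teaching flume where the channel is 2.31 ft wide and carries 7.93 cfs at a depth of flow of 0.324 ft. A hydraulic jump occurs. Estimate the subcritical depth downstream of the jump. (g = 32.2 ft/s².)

q = Q/b = 7.93/2.31 = 3.43 ft²/s; V₁ = q/y₁ = 10.6 ft/s. Fr₁ = V₁/√(g·y₁) = 3.28.
By Bélanger, y₂/y₁ = ½[√(1 + 8Fr₁²) − 1] = ½[√87.08 − 1] = 4.17.
y₂ = 4.17 × 0.324 = 1.35 ft.

y₂ = 1.35 ft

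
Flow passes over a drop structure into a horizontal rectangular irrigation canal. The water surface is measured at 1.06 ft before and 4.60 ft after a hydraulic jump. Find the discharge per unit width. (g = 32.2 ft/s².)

For a rectangular channel the momentum equation gives q² = ½·g·y₁·y₂·(y₁ + y₂) = ½×32.2×1.06×4.60×5.66 = 444.
q = √444 = 21.1 ft²/s.

q = 21.1 ft²/s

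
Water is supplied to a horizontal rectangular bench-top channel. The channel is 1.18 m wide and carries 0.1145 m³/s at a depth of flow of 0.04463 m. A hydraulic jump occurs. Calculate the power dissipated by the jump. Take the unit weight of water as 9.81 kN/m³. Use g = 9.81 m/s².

P = 0.09599 kW

q = Q/b = 0.1145/1.18 = 0.09703 m²/s; V₁ = q/y₁ = 2.174 m/s. Fr₁ = V₁/√(g·y₁) = 3.286.
From the momentum equation for a rectangular channel, y₂/y₁ = ½[√(1 + 8Fr₁²) − 1] = ½[√87.375 − 1] = 4.174.
y₂ = 4.174 × 0.04463 = 0.1863 m.
Head loss: ΔE = (y₂ − y₁)³/(4y₁y₂) = (0.1863 − 0.04463)³/(4×0.04463×0.1863) = 0.002842/0.03325 = 0.08546 m.
P = γ·Q·ΔE = 9.81 × 0.1145 × 0.08546 = 0.09599 kW.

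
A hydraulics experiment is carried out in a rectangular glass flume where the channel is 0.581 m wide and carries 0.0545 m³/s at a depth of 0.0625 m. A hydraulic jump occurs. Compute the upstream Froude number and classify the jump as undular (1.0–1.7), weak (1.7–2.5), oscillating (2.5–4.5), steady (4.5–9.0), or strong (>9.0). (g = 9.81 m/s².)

Fr₁ = 1.92; weak jump

q = Q/b = 0.0545/0.581 = 0.0938 m²/s; V₁ = q/y₁ = 1.50 m/s. Fr₁ = V₁/√(g·y₁) = 1.92.
Fr₁ = 1.92 lies in the weak range.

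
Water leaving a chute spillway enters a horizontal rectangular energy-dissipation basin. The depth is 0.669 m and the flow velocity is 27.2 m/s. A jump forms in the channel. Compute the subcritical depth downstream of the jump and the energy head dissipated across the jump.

y₂ = 9.72 m; ΔE = 28.5 m

Fr₁ = V₁/√(g·y₁) = 27.2/√(9.81×0.669) = 10.6.
By Bélanger, y₂/y₁ = ½[√(1 + 8Fr₁²) − 1] = ½[√902.8 − 1] = 14.5.
y₂ = 14.5 × 0.669 = 9.72 m.
Head loss: ΔE = (y₂ − y₁)³/(4y₁y₂) = (9.72 − 0.669)³/(4×0.669×9.72) = 741/26.0 = 28.5 m.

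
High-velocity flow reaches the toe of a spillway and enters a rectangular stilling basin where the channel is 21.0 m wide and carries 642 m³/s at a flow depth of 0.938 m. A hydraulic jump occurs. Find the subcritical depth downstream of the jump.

y₂ = 13.8 m

q = Q/b = 642/21.0 = 30.6 m²/s; V₁ = q/y₁ = 32.6 m/s. Fr₁ = V₁/√(g·y₁) = 10.7.
Bélanger equation: y₂/y₁ = ½[√(1 + 8Fr₁²) − 1] = ½[√924.5 − 1] = 14.7.
y₂ = 14.7 × 0.938 = 13.8 m.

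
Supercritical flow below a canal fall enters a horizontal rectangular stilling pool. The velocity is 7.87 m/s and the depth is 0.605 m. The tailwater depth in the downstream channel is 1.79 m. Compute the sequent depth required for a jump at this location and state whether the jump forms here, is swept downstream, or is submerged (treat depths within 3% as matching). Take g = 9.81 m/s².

y₂ = 2.48 m; the jump is swept downstream

Fr₁ = V₁/√(g·y₁) = 7.87/√(9.81×0.605) = 3.23.
Sequent-depth ratio: y₂/y₁ = ½[√(1 + 8Fr₁²) − 1] = ½[√84.49 − 1] = 4.10.
y₂ = 4.10 × 0.605 = 2.48 m.
Tailwater y_tw = 1.79 m: y_tw < y₂, so the jump is swept downstream.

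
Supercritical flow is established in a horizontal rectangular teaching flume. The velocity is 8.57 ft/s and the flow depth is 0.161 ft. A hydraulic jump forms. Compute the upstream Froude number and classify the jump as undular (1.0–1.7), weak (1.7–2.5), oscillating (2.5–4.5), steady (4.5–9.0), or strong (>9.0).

Fr₁ = V₁/√(g·y₁) = 8.57/√(32.2×0.161) = 3.76.
Fr₁ = 3.76 lies in the oscillating range.

Fr₁ = 3.76; oscillating jump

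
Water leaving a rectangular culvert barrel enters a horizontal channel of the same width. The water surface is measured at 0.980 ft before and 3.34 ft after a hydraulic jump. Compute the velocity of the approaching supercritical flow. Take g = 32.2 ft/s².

V₁ = 15.4 ft/s

For a rectangular channel the momentum equation gives q² = ½·g·y₁·y₂·(y₁ + y₂) = ½×32.2×0.980×3.34×4.32 = 228.
q = √228 = 15.1 ft²/s.
V₁ = q/y₁ = 15.1/0.980 = 15.4 ft/s.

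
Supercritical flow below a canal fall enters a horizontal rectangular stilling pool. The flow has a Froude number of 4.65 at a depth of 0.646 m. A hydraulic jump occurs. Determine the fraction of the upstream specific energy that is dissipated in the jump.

ΔE/E₁ = 0.459 (45.9%)

Fr₁ = 4.65 (given).
Sequent-depth ratio: y₂/y₁ = ½[√(1 + 8Fr₁²) − 1] = ½[√174.0 − 1] = 6.10.
y₂ = 6.10 × 0.646 = 3.94 m.
E₁ = y₁(1 + Fr₁²/2) = 0.646×(1 + 4.65²/2) = 7.63 m. ΔE = (y₂ − y₁)³/(4y₁y₂) = 3.50 m. ΔE/E₁ = 3.50/7.63 = 0.459.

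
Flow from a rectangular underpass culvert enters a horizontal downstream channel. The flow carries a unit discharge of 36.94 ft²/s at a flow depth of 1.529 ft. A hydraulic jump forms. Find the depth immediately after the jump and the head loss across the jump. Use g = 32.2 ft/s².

y₂ = 6.720 ft; ΔE = 3.403 ft

V₁ = q/y₁ = 36.94/1.529 = 24.16 ft/s. Fr₁ = V₁/√(g·y₁) = 24.16/√(32.2×1.529) = 3.443.
By Bélanger, y₂/y₁ = ½[√(1 + 8Fr₁²) − 1] = ½[√95.843 − 1] = 4.395.
y₂ = 4.395 × 1.529 = 6.720 ft.
V₂ = q/y₂ = 36.94/6.720 = 5.497 ft/s. E₁ = y₁ + V₁²/2g = 10.59 ft; E₂ = y₂ + V₂²/2g = 7.189 ft. ΔE = E₁ − E₂ = 3.403 ft.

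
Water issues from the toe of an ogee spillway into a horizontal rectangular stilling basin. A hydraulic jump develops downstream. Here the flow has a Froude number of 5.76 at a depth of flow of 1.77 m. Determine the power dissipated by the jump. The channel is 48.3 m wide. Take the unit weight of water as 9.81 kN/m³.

Fr₁ = 5.76 (given).
Bélanger equation: y₂/y₁ = ½[√(1 + 8Fr₁²) − 1] = ½[√266.4 − 1] = 7.66.
y₂ = 7.66 × 1.77 = 13.6 m.
V₁ = Fr₁·√(g·y₁) = 5.76×√(9.81×1.77) = 24.0 m/s; q = V₁·y₁ = 42.5 m²/s. V₂ = q/y₂ = 42.5/13.6 = 3.13 m/s. E₁ = y₁ + V₁²/2g = 31.1 m; E₂ = y₂ + V₂²/2g = 14.1 m. ΔE = E₁ − E₂ = 17.1 m.
Q = q·b = 42.5 × 48.3 = 2052 m³/s. P = γ·Q·ΔE = 9.81 × 2052 × 17.1 = 343643 kW.

P = 343643 kW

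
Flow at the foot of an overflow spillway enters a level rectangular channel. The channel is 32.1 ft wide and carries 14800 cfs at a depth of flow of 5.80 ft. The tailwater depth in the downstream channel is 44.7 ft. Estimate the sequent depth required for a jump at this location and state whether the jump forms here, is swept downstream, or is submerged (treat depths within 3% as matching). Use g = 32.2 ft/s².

y₂ = 44.9 ft; the jump forms here

q = Q/b = 14800/32.1 = 461 ft²/s; V₁ = q/y₁ = 79.5 ft/s. Fr₁ = V₁/√(g·y₁) = 5.82.
By Bélanger, y₂/y₁ = ½[√(1 + 8Fr₁²) − 1] = ½[√271.7 − 1] = 7.74.
y₂ = 7.74 × 5.80 = 44.9 ft.
Tailwater y_tw = 44.7 ft: y_tw ≈ y₂, so the jump forms here.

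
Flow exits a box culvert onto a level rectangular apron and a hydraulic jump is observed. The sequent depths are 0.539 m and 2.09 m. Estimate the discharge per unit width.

q = 3.81 m²/s

For a rectangular channel the momentum equation gives q² = ½·g·y₁·y₂·(y₁ + y₂) = ½×9.81×0.539×2.09×2.63 = 14.5.
q = √14.5 = 3.81 m²/s.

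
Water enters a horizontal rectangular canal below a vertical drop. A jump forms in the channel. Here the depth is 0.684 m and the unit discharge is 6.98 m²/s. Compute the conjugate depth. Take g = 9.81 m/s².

y₂ = 3.48 m

V₁ = q/y₁ = 6.98/0.684 = 10.2 m/s. Fr₁ = V₁/√(g·y₁) = 10.2/√(9.81×0.684) = 3.94.
Bélanger equation: y₂/y₁ = ½[√(1 + 8Fr₁²) − 1] = ½[√125.2 − 1] = 5.09.
y₂ = 5.09 × 0.684 = 3.48 m.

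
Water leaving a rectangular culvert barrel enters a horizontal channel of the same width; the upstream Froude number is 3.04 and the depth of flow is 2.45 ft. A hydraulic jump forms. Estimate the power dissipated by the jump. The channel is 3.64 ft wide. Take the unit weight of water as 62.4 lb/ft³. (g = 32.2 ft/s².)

Fr₁ = 3.04 (given).
Sequent-depth ratio: y₂/y₁ = ½[√(1 + 8Fr₁²) − 1] = ½[√74.93 − 1] = 3.83.
y₂ = 3.83 × 2.45 = 9.38 ft.
V₁ = Fr₁·√(g·y₁) = 3.04×√(32.2×2.45) = 27.0 ft/s; q = V₁·y₁ = 66.2 ft²/s. V₂ = q/y₂ = 66.2/9.38 = 7.05 ft/s. E₁ = y₁ + V₁²/2g = 13.8 ft; E₂ = y₂ + V₂²/2g = 10.2 ft. ΔE = E₁ − E₂ = 3.62 ft.
Q = q·b = 66.2 × 3.64 = 241 cfs. P = γ·Q·ΔE/550 = 62.4 × 241 × 3.62 / 550 = 98.9 hp.

P = 98.9 hp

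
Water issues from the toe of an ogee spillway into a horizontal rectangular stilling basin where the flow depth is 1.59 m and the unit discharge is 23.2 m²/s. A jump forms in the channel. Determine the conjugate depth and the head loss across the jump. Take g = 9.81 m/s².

y₂ = 7.55 m; ΔE = 4.41 m

V₁ = q/y₁ = 23.2/1.59 = 14.6 m/s. Fr₁ = V₁/√(g·y₁) = 14.6/√(9.81×1.59) = 3.69.
From the momentum equation for a rectangular channel, y₂/y₁ = ½[√(1 + 8Fr₁²) − 1] = ½[√110.2 − 1] = 4.75.
y₂ = 4.75 × 1.59 = 7.55 m.
V₂ = q/y₂ = 23.2/7.55 = 3.07 m/s. E₁ = y₁ + V₁²/2g = 12.4 m; E₂ = y₂ + V₂²/2g = 8.03 m. ΔE = E₁ − E₂ = 4.41 m.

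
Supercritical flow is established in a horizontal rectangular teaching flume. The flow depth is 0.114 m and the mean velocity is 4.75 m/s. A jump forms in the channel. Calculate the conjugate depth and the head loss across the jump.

y₂ = 0.669 m; ΔE = 0.561 m

Fr₁ = V₁/√(g·y₁) = 4.75/√(9.81×0.114) = 4.49.
By Bélanger, y₂/y₁ = ½[√(1 + 8Fr₁²) − 1] = ½[√162.4 − 1] = 5.87.
y₂ = 5.87 × 0.114 = 0.669 m.
q = V₁·y₁ = 4.75 × 0.114 = 0.541 m²/s. V₂ = q/y₂ = 0.541/0.669 = 0.809 m/s. E₁ = y₁ + V₁²/2g = 1.26 m; E₂ = y₂ + V₂²/2g = 0.703 m. ΔE = E₁ − E₂ = 0.561 m.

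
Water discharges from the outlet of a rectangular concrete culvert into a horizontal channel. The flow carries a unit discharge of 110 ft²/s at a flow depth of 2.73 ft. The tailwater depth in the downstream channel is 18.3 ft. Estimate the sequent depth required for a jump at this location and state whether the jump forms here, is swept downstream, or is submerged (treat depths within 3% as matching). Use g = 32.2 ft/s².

y₂ = 15.3 ft; the jump is submerged

V₁ = q/y₁ = 110/2.73 = 40.3 ft/s. Fr₁ = V₁/√(g·y₁) = 40.3/√(32.2×2.73) = 4.30.
Sequent-depth ratio: y₂/y₁ = ½[√(1 + 8Fr₁²) − 1] = ½[√148.8 − 1] = 5.60.
y₂ = 5.60 × 2.73 = 15.3 ft.
Tailwater y_tw = 18.3 ft: y_tw > y₂, so the jump is submerged.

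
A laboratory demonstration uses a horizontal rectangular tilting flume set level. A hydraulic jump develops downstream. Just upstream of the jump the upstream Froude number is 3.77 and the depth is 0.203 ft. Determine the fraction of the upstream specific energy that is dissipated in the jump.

Fr₁ = 3.77 (given).
Conjugate-depth relation: y₂/y₁ = ½[√(1 + 8Fr₁²) − 1] = ½[√114.7 − 1] = 4.85.
y₂ = 4.85 × 0.203 = 0.986 ft.
E₁ = y₁(1 + Fr₁²/2) = 0.203×(1 + 3.77²/2) = 1.65 ft. ΔE = (y₂ − y₁)³/(4y₁y₂) = 0.599 ft. ΔE/E₁ = 0.599/1.65 = 0.364.

ΔE/E₁ = 0.364 (36.4%)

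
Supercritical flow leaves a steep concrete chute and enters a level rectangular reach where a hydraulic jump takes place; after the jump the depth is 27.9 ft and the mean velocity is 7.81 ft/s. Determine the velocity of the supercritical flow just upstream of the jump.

V₁ = 64.5 ft/s

Fr₂ = V₂/√(g·y₂) = 7.81/√(32.2×27.9) = 0.261.
Applying the sequent-depth relation in reverse, y₁/y₂ = ½[√(1 + 8Fr₂²) − 1] = ½[√1.543 − 1] = 0.121.
y₁ = 0.121 × 27.9 = 3.38 ft.
V₁ = q/y₁ = 218/3.38 = 64.5 ft/s.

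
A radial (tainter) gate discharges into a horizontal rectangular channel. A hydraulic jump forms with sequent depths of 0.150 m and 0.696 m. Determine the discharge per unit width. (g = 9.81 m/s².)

q = 0.658 m²/s

For a rectangular channel the momentum equation gives q² = ½·g·y₁·y₂·(y₁ + y₂) = ½×9.81×0.150×0.696×0.846 = 0.433.
q = √0.433 = 0.658 m²/s.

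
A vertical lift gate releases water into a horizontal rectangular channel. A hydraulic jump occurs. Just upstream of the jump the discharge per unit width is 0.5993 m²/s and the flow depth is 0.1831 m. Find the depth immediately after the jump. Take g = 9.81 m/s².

y₂ = 0.5474 m

V₁ = q/y₁ = 0.5993/0.1831 = 3.273 m/s. Fr₁ = V₁/√(g·y₁) = 3.273/√(9.81×0.1831) = 2.442.
Conjugate-depth relation: y₂/y₁ = ½[√(1 + 8Fr₁²) − 1] = ½[√48.714 − 1] = 2.990.
y₂ = 2.990 × 0.1831 = 0.5474 m.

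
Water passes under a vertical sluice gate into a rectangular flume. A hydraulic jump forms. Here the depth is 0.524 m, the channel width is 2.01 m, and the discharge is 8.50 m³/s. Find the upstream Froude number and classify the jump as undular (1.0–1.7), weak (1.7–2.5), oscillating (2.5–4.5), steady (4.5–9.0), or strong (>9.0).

Fr₁ = 3.56; oscillating jump

q = Q/b = 8.50/2.01 = 4.23 m²/s; V₁ = q/y₁ = 8.07 m/s. Fr₁ = V₁/√(g·y₁) = 3.56.
Fr₁ = 3.56 lies in the oscillating range.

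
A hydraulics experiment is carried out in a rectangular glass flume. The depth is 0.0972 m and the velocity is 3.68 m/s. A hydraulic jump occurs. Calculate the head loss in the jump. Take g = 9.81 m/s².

Fr₁ = V₁/√(g·y₁) = 3.68/√(9.81×0.0972) = 3.77.
Sequent-depth ratio: y₂/y₁ = ½[√(1 + 8Fr₁²) − 1] = ½[√114.6 − 1] = 4.85.
y₂ = 4.85 × 0.0972 = 0.472 m.
q = V₁·y₁ = 3.68 × 0.0972 = 0.358 m²/s. V₂ = q/y₂ = 0.358/0.472 = 0.758 m/s. E₁ = y₁ + V₁²/2g = 0.787 m; E₂ = y₂ + V₂²/2g = 0.501 m. ΔE = E₁ − E₂ = 0.286 m.

ΔE = 0.286 m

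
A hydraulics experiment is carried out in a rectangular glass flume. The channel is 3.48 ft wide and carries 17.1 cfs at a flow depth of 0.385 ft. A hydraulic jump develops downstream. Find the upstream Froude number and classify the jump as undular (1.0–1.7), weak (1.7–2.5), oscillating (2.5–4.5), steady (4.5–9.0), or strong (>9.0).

Fr₁ = 3.62; oscillating jump

q = Q/b = 17.1/3.48 = 4.91 ft²/s; V₁ = q/y₁ = 12.8 ft/s. Fr₁ = V₁/√(g·y₁) = 3.62.
Fr₁ = 3.62 lies in the oscillating range.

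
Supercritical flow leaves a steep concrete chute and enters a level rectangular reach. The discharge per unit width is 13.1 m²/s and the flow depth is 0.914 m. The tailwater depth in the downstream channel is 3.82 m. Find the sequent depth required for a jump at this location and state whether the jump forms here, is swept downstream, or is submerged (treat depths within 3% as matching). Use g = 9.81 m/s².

V₁ = q/y₁ = 13.1/0.914 = 14.3 m/s. Fr₁ = V₁/√(g·y₁) = 14.3/√(9.81×0.914) = 4.79.
Bélanger equation: y₂/y₁ = ½[√(1 + 8Fr₁²) − 1] = ½[√184.3 − 1] = 6.29.
y₂ = 6.29 × 0.914 = 5.75 m.
Tailwater y_tw = 3.82 m: y_tw < y₂, so the jump is swept downstream.

y₂ = 5.75 m; the jump is swept downstream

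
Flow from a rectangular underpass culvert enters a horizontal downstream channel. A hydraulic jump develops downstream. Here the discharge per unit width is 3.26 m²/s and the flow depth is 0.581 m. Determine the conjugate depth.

V₁ = q/y₁ = 3.26/0.581 = 5.61 m/s. Fr₁ = V₁/√(g·y₁) = 5.61/√(9.81×0.581) = 2.35.
Conjugate-depth relation: y₂/y₁ = ½[√(1 + 8Fr₁²) − 1] = ½[√45.19 − 1] = 2.86.
y₂ = 2.86 × 0.581 = 1.66 m.

y₂ = 1.66 m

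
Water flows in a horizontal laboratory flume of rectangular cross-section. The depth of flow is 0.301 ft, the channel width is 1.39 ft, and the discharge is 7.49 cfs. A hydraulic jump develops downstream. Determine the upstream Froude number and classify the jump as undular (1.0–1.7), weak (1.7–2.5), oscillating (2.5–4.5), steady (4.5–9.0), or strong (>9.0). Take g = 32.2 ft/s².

Fr₁ = 5.75; steady jump

q = Q/b = 7.49/1.39 = 5.39 ft²/s; V₁ = q/y₁ = 17.9 ft/s. Fr₁ = V₁/√(g·y₁) = 5.75.
Fr₁ = 5.75 lies in the steady range.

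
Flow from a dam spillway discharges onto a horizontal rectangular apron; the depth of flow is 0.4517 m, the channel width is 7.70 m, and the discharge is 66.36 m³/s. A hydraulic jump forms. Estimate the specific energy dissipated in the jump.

ΔE = 13.31 m

q = Q/b = 66.36/7.70 = 8.618 m²/s; V₁ = q/y₁ = 19.08 m/s. Fr₁ = V₁/√(g·y₁) = 9.064.
Sequent-depth ratio: y₂/y₁ = ½[√(1 + 8Fr₁²) − 1] = ½[√658.21 − 1] = 12.33.
y₂ = 12.33 × 0.4517 = 5.568 m.
V₂ = q/y₂ = 8.618/5.568 = 1.548 m/s. E₁ = y₁ + V₁²/2g = 19.01 m; E₂ = y₂ + V₂²/2g = 5.691 m. ΔE = E₁ − E₂ = 13.31 m.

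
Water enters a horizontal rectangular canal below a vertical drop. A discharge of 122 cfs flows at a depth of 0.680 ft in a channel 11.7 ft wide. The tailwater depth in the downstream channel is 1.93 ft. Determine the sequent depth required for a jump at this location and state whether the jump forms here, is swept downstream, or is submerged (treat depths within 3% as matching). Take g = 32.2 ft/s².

y₂ = 2.83 ft; the jump is swept downstream

q = Q/b = 122/11.7 = 10.4 ft²/s; V₁ = q/y₁ = 15.3 ft/s. Fr₁ = V₁/√(g·y₁) = 3.28.
Conjugate-depth relation: y₂/y₁ = ½[√(1 + 8Fr₁²) − 1] = ½[√86.91 − 1] = 4.16.
y₂ = 4.16 × 0.680 = 2.83 ft.
Tailwater y_tw = 1.93 ft: y_tw < y₂, so the jump is swept downstream.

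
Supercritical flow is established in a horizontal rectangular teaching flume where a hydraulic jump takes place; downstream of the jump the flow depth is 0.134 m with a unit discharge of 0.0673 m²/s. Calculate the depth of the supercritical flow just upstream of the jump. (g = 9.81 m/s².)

y₁ = 0.0397 m

V₂ = q/y₂ = 0.0673/0.134 = 0.502 m/s; Fr₂ = V₂/√(g·y₂) = 0.438.
Since the conjugate-depth ratio holds either way, y₁/y₂ = ½[√(1 + 8Fr₂²) − 1] = ½[√2.535 − 1] = 0.296.
y₁ = 0.296 × 0.134 = 0.0397 m.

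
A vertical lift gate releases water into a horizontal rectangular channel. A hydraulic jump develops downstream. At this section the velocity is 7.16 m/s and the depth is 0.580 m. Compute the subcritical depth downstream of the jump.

Fr₁ = V₁/√(g·y₁) = 7.16/√(9.81×0.580) = 3.00.
Bélanger equation: y₂/y₁ = ½[√(1 + 8Fr₁²) − 1] = ½[√73.08 − 1] = 3.77.
y₂ = 3.77 × 0.580 = 2.19 m.

y₂ = 2.19 m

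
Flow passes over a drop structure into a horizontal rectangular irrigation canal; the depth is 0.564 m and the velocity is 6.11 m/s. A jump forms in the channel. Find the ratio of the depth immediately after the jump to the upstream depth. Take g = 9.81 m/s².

Fr₁ = V₁/√(g·y₁) = 6.11/√(9.81×0.564) = 2.60.
Sequent-depth ratio: y₂/y₁ = ½[√(1 + 8Fr₁²) − 1] = ½[√54.98 − 1] = 3.21.

y₂/y₁ = 3.21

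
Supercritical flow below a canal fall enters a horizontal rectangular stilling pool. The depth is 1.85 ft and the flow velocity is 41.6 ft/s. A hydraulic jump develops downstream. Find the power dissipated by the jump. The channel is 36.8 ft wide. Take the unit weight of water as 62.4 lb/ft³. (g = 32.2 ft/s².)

P = 4816 hp

Fr₁ = V₁/√(g·y₁) = 41.6/√(32.2×1.85) = 5.39.
Sequent-depth ratio: y₂/y₁ = ½[√(1 + 8Fr₁²) − 1] = ½[√233.4 − 1] = 7.14.
y₂ = 7.14 × 1.85 = 13.2 ft.
Head loss: ΔE = (y₂ − y₁)³/(4y₁y₂) = (13.2 − 1.85)³/(4×1.85×13.2) = 1465/97.7 = 15.0 ft.
q = V₁·y₁ = 41.6 × 1.85 = 77.0 ft²/s. Q = q·b = 77.0 × 36.8 = 2832 cfs. P = γ·Q·ΔE/550 = 62.4 × 2832 × 15.0 / 550 = 4816 hp.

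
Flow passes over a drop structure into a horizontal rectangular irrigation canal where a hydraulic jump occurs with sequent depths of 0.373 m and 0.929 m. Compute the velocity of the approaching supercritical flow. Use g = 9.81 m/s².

For a rectangular channel the momentum equation gives q² = ½·g·y₁·y₂·(y₁ + y₂) = ½×9.81×0.373×0.929×1.30 = 2.21.
q = √2.21 = 1.49 m²/s.
V₁ = q/y₁ = 1.49/0.373 = 3.99 m/s.

V₁ = 3.99 m/s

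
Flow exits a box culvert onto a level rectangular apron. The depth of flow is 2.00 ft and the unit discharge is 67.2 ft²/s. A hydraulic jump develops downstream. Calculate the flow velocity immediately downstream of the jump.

V₁ = q/y₁ = 67.2/2.00 = 33.6 ft/s. Fr₁ = V₁/√(g·y₁) = 33.6/√(32.2×2.00) = 4.19.
Conjugate-depth relation: y₂/y₁ = ½[√(1 + 8Fr₁²) − 1] = ½[√141.2 − 1] = 5.44.
y₂ = 5.44 × 2.00 = 10.9 ft.
V₂ = q/y₂ = 67.2/10.9 = 6.17 ft/s.

V₂ = 6.17 ft/s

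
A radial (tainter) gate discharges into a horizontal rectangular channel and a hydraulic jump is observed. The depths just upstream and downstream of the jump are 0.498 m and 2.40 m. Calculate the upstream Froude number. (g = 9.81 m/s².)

For a rectangular channel the momentum equation gives q² = ½·g·y₁·y₂·(y₁ + y₂) = ½×9.81×0.498×2.40×2.90 = 17.0.
q = √17.0 = 4.12 m²/s.
V₁ = q/y₁ = 8.28 m/s; Fr₁ = V₁/√(g·y₁) = 3.74.

Fr₁ = 3.74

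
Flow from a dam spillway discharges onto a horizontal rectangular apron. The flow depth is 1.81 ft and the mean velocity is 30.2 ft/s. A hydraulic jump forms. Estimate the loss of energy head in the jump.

ΔE = 6.17 ft

Fr₁ = V₁/√(g·y₁) = 30.2/√(32.2×1.81) = 3.96.
Sequent-depth ratio: y₂/y₁ = ½[√(1 + 8Fr₁²) − 1] = ½[√126.2 − 1] = 5.12.
y₂ = 5.12 × 1.81 = 9.26 ft.
q = V₁·y₁ = 30.2 × 1.81 = 54.7 ft²/s. V₂ = q/y₂ = 54.7/9.26 = 5.90 ft/s. E₁ = y₁ + V₁²/2g = 16.0 ft; E₂ = y₂ + V₂²/2g = 9.80 ft. ΔE = E₁ − E₂ = 6.17 ft.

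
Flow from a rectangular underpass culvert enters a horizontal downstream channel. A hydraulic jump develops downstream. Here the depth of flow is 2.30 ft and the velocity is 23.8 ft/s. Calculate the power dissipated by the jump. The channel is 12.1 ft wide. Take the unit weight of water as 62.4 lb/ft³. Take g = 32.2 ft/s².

Fr₁ = V₁/√(g·y₁) = 23.8/√(32.2×2.30) = 2.77.
Sequent-depth ratio: y₂/y₁ = ½[√(1 + 8Fr₁²) − 1] = ½[√62.19 − 1] = 3.44.
y₂ = 3.44 × 2.30 = 7.92 ft.
Head loss: ΔE = (y₂ − y₁)³/(4y₁y₂) = (7.92 − 2.30)³/(4×2.30×7.92) = 177/72.9 = 2.43 ft.
q = V₁·y₁ = 23.8 × 2.30 = 54.7 ft²/s. Q = q·b = 54.7 × 12.1 = 662 cfs. P = γ·Q·ΔE/550 = 62.4 × 662 × 2.43 / 550 = 183 hp.

P = 183 hp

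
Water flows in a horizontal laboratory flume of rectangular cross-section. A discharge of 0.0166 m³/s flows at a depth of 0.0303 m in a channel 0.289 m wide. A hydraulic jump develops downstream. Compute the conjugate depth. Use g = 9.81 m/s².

q = Q/b = 0.0166/0.289 = 0.0574 m²/s; V₁ = q/y₁ = 1.90 m/s. Fr₁ = V₁/√(g·y₁) = 3.48.
Sequent-depth ratio: y₂/y₁ = ½[√(1 + 8Fr₁²) − 1] = ½[√97.72 − 1] = 4.44.
y₂ = 4.44 × 0.0303 = 0.135 m.

y₂ = 0.135 m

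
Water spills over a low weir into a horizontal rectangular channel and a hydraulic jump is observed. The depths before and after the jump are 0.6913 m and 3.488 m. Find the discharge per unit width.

q = 7.031 m²/s

For a rectangular channel the momentum equation gives q² = ½·g·y₁·y₂·(y₁ + y₂) = ½×9.81×0.6913×3.488×4.179 = 49.43.
q = √49.43 = 7.031 m²/s.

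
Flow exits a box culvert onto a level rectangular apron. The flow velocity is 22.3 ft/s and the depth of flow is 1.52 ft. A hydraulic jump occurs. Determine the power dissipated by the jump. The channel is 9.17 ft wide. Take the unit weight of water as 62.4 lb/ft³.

P = 92.9 hp

Fr₁ = V₁/√(g·y₁) = 22.3/√(32.2×1.52) = 3.19.
From the momentum equation for a rectangular channel, y₂/y₁ = ½[√(1 + 8Fr₁²) − 1] = ½[√82.28 − 1] = 4.04.
y₂ = 4.04 × 1.52 = 6.13 ft.
Head loss: ΔE = (y₂ − y₁)³/(4y₁y₂) = (6.13 − 1.52)³/(4×1.52×6.13) = 98.2/37.3 = 2.63 ft.
q = V₁·y₁ = 22.3 × 1.52 = 33.9 ft²/s. Q = q·b = 33.9 × 9.17 = 311 cfs. P = γ·Q·ΔE/550 = 62.4 × 311 × 2.63 / 550 = 92.9 hp.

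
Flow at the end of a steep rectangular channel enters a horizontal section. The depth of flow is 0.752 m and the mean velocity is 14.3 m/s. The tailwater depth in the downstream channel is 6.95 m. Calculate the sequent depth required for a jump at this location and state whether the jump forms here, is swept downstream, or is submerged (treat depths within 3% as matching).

y₂ = 5.24 m; the jump is submerged

Fr₁ = V₁/√(g·y₁) = 14.3/√(9.81×0.752) = 5.26.
Conjugate-depth relation: y₂/y₁ = ½[√(1 + 8Fr₁²) − 1] = ½[√222.8 − 1] = 6.96.
y₂ = 6.96 × 0.752 = 5.24 m.
Tailwater y_tw = 6.95 m: y_tw > y₂, so the jump is submerged.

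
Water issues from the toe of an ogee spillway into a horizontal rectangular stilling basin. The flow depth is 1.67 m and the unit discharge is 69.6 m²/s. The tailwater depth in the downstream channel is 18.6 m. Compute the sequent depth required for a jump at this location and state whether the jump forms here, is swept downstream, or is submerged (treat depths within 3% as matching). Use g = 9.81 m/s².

y₂ = 23.5 m; the jump is swept downstream

V₁ = q/y₁ = 69.6/1.67 = 41.7 m/s. Fr₁ = V₁/√(g·y₁) = 41.7/√(9.81×1.67) = 10.3.
Sequent-depth ratio: y₂/y₁ = ½[√(1 + 8Fr₁²) − 1] = ½[√849.2 − 1] = 14.1.
y₂ = 14.1 × 1.67 = 23.5 m.
Tailwater y_tw = 18.6 m: y_tw < y₂, so the jump is swept downstream.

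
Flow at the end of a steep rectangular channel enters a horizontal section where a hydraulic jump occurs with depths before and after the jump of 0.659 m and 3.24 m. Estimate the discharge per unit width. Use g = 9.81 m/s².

q = 6.39 m²/s

For a rectangular channel the momentum equation gives q² = ½·g·y₁·y₂·(y₁ + y₂) = ½×9.81×0.659×3.24×3.90 = 40.8.
q = √40.8 = 6.39 m²/s.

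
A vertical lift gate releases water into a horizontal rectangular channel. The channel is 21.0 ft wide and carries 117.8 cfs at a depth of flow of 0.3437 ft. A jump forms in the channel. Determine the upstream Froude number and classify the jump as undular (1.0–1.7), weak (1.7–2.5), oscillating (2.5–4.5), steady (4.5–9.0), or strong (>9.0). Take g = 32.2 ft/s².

Fr₁ = 4.906; steady jump

q = Q/b = 117.8/21.0 = 5.610 ft²/s; V₁ = q/y₁ = 16.32 ft/s. Fr₁ = V₁/√(g·y₁) = 4.906.
Fr₁ = 4.906 lies in the steady range.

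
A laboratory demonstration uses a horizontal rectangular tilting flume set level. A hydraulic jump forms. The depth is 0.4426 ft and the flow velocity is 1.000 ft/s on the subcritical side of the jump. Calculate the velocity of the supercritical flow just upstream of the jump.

V₁ = 8.015 ft/s

Fr₂ = V₂/√(g·y₂) = 1.000/√(32.2×0.4426) = 0.2649.
Applying the sequent-depth relation in reverse, y₁/y₂ = ½[√(1 + 8Fr₂²) − 1] = ½[√1.5613 − 1] = 0.1248.
y₁ = 0.1248 × 0.4426 = 0.05522 ft.
V₁ = q/y₁ = 0.4426/0.05522 = 8.015 ft/s.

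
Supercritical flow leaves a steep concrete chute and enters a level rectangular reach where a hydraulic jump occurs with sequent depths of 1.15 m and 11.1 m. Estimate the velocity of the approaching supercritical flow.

For a rectangular channel the momentum equation gives q² = ½·g·y₁·y₂·(y₁ + y₂) = ½×9.81×1.15×11.1×12.2 = 767.
q = √767 = 27.7 m²/s.
V₁ = q/y₁ = 27.7/1.15 = 24.1 m/s.

V₁ = 24.1 m/s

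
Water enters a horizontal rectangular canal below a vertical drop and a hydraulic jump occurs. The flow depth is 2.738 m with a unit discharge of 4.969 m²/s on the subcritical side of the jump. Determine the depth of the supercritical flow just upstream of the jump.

y₁ = 0.5578 m

V₂ = q/y₂ = 4.969/2.738 = 1.815 m/s; Fr₂ = V₂/√(g·y₂) = 0.3502.
Since the conjugate-depth ratio holds either way, y₁/y₂ = ½[√(1 + 8Fr₂²) − 1] = ½[√1.9810 − 1] = 0.2037.
y₁ = 0.2037 × 2.738 = 0.5578 m.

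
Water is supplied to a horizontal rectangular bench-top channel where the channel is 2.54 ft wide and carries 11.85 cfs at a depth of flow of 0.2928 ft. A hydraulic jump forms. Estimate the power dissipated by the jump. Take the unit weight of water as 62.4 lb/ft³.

P = 2.882 hp

q = Q/b = 11.85/2.54 = 4.665 ft²/s; V₁ = q/y₁ = 15.93 ft/s. Fr₁ = V₁/√(g·y₁) = 5.189.
Bélanger equation: y₂/y₁ = ½[√(1 + 8Fr₁²) − 1] = ½[√216.42 − 1] = 6.856.
y₂ = 6.856 × 0.2928 = 2.007 ft.
Head loss: ΔE = (y₂ − y₁)³/(4y₁y₂) = (2.007 − 0.2928)³/(4×0.2928×2.007) = 5.040/2.351 = 2.144 ft.
P = γ·Q·ΔE/550 = 62.4 × 11.85 × 2.144 / 550 = 2.882 hp.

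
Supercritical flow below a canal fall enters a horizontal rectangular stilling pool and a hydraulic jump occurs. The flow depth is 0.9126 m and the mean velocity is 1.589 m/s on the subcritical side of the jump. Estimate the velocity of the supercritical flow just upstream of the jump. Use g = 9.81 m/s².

Fr₂ = V₂/√(g·y₂) = 1.589/√(9.81×0.9126) = 0.5311.
Since the conjugate-depth ratio holds either way, y₁/y₂ = ½[√(1 + 8Fr₂²) − 1] = ½[√3.2563 − 1] = 0.4023.
y₁ = 0.4023 × 0.9126 = 0.3671 m.
V₁ = q/y₁ = 1.450/0.3671 = 3.950 m/s.

V₁ = 3.950 m/s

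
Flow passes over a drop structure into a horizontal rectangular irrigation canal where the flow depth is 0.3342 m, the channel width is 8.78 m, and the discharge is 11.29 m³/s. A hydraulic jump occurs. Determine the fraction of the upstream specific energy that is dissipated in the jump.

q = Q/b = 11.29/8.78 = 1.286 m²/s; V₁ = q/y₁ = 3.848 m/s. Fr₁ = V₁/√(g·y₁) = 2.125.
Bélanger equation: y₂/y₁ = ½[√(1 + 8Fr₁²) − 1] = ½[√37.124 − 1] = 2.546.
y₂ = 2.546 × 0.3342 = 0.8510 m.
E₁ = y₁ + V₁²/2g = 1.089 m. ΔE = (y₂ − y₁)³/(4y₁y₂) = 0.1214 m. ΔE/E₁ = 0.1214/1.089 = 0.111.

ΔE/E₁ = 0.111 (11.1%)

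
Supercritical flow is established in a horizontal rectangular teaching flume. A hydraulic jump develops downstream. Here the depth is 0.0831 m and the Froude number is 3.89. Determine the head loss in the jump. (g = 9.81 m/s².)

Fr₁ = 3.89 (given).
From the momentum equation for a rectangular channel, y₂/y₁ = ½[√(1 + 8Fr₁²) − 1] = ½[√122.1 − 1] = 5.02.
y₂ = 5.02 × 0.0831 = 0.417 m.
V₁ = Fr₁·√(g·y₁) = 3.89×√(9.81×0.0831) = 3.51 m/s; q = V₁·y₁ = 0.292 m²/s. V₂ = q/y₂ = 0.292/0.417 = 0.699 m/s. E₁ = y₁ + V₁²/2g = 0.712 m; E₂ = y₂ + V₂²/2g = 0.442 m. ΔE = E₁ − E₂ = 0.269 m.

ΔE = 0.269 m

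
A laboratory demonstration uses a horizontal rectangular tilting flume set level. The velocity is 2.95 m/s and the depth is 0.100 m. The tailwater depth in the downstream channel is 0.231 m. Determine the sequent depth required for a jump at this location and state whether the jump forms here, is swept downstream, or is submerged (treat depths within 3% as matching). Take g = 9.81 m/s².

Fr₁ = V₁/√(g·y₁) = 2.95/√(9.81×0.100) = 2.98.
From the momentum equation for a rectangular channel, y₂/y₁ = ½[√(1 + 8Fr₁²) − 1] = ½[√71.97 − 1] = 3.74.
y₂ = 3.74 × 0.100 = 0.374 m.
Tailwater y_tw = 0.231 m: y_tw < y₂, so the jump is swept downstream.

y₂ = 0.374 m; the jump is swept downstream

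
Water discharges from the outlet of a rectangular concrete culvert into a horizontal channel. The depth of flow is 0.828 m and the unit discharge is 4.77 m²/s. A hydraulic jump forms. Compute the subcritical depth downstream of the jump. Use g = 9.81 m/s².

V₁ = q/y₁ = 4.77/0.828 = 5.76 m/s. Fr₁ = V₁/√(g·y₁) = 5.76/√(9.81×0.828) = 2.02.
Bélanger equation: y₂/y₁ = ½[√(1 + 8Fr₁²) − 1] = ½[√33.69 − 1] = 2.40.
y₂ = 2.40 × 0.828 = 1.99 m.

y₂ = 1.99 m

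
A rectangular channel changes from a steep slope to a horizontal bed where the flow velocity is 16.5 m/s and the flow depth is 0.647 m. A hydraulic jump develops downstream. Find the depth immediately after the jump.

y₂ = 5.68 m

Fr₁ = V₁/√(g·y₁) = 16.5/√(9.81×0.647) = 6.55.
From the momentum equation for a rectangular channel, y₂/y₁ = ½[√(1 + 8Fr₁²) − 1] = ½[√344.2 − 1] = 8.78.
y₂ = 8.78 × 0.647 = 5.68 m.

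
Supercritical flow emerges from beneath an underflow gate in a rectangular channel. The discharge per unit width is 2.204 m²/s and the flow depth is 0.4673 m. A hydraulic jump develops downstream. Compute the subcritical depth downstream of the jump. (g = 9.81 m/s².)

y₂ = 1.241 m

V₁ = q/y₁ = 2.204/0.4673 = 4.716 m/s. Fr₁ = V₁/√(g·y₁) = 4.716/√(9.81×0.4673) = 2.203.
Bélanger equation: y₂/y₁ = ½[√(1 + 8Fr₁²) − 1] = ½[√39.820 − 1] = 2.655.
y₂ = 2.655 × 0.4673 = 1.241 m.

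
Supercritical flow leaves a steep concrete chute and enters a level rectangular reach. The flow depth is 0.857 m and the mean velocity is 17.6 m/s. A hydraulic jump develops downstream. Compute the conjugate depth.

Fr₁ = V₁/√(g·y₁) = 17.6/√(9.81×0.857) = 6.07.
From the momentum equation for a rectangular channel, y₂/y₁ = ½[√(1 + 8Fr₁²) − 1] = ½[√295.8 − 1] = 8.10.
y₂ = 8.10 × 0.857 = 6.94 m.

y₂ = 6.94 m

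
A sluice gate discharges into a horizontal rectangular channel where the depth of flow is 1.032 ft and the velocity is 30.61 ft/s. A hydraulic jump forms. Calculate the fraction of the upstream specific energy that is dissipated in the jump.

ΔE/E₁ = 0.516 (51.6%)

Fr₁ = V₁/√(g·y₁) = 30.61/√(32.2×1.032) = 5.310.
Sequent-depth ratio: y₂/y₁ = ½[√(1 + 8Fr₁²) − 1] = ½[√226.57 − 1] = 7.026.
y₂ = 7.026 × 1.032 = 7.251 ft.
E₁ = y₁ + V₁²/2g = 15.58 ft. ΔE = (y₂ − y₁)³/(4y₁y₂) = 8.036 ft. ΔE/E₁ = 8.036/15.58 = 0.516.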